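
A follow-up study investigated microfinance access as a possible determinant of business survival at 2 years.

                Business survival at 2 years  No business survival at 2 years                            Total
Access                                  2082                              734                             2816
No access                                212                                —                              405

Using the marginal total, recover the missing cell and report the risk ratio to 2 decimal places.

The missing cell is in the unexposed row: 405 − 212 = 193.
So a = 2082, b = 734, c = 212, d = 193.
RR = [a/(a+b)] / [c/(c+d)] = (2082/2816) / (212/405) = 0.73935/0.52346 = 1.41243

1.41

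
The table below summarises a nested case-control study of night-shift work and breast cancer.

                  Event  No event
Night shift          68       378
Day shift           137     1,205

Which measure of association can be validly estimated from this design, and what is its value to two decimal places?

1.58

Cells: a = 68, b = 378, c = 137, d = 1205.
This is a nested case-control study: participants were sampled on outcome status, so risks in the source population cannot be estimated directly — relative risk is not valid here. The odds ratio is the appropriate measure.
OR = (a·d)/(b·c) = (68 × 1205) / (378 × 137) = 81940 / 51786 = 1.58228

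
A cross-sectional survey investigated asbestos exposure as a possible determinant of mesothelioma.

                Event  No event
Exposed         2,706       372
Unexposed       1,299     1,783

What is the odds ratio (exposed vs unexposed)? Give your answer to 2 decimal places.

9.98

Cells: a = 2706, b = 372, c = 1299, d = 1783.
OR = (a·d)/(b·c) = (2706 × 1783) / (372 × 1299) = 4824798 / 483228 = 9.98452
The odds of mesothelioma are about 9.98 times as high in the exposed group.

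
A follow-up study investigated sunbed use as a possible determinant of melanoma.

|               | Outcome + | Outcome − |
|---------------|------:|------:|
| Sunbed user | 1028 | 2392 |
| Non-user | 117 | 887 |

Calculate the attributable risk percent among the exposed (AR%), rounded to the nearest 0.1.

Cells: a = 1028, b = 2392, c = 117, d = 887.
Risk in exposed = 1028/3420 = 0.30058; risk in unexposed = 117/1004 = 0.11653.
RR = 0.30058/0.11653 = 2.57938
AR% = (RR − 1)/RR × 100 = (2.57938 − 1)/2.57938 × 100 = 61.2310%

61.2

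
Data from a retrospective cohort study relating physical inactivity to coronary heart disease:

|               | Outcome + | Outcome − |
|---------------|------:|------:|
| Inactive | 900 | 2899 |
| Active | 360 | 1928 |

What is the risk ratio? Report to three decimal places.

1.506

Cells: a = 900, b = 2899, c = 360, d = 1928.
Risk in exposed = 900/3799 = 0.23690; risk in unexposed = 360/2288 = 0.15734.
RR = 0.23690 / 0.15734 = 1.50566
The risk among the exposed is 1.51 times that among the unexposed.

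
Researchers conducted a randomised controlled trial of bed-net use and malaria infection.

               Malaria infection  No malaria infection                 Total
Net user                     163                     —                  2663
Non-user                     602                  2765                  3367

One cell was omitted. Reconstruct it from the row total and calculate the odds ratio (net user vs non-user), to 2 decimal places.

0.30

The missing cell is in the exposed row: 2663 − 163 = 2500.
So a = 163, b = 2500, c = 602, d = 2765.
OR = (a·d)/(b·c) = (163 × 2765) / (2500 × 602) = 450695 / 1505000 = 0.29947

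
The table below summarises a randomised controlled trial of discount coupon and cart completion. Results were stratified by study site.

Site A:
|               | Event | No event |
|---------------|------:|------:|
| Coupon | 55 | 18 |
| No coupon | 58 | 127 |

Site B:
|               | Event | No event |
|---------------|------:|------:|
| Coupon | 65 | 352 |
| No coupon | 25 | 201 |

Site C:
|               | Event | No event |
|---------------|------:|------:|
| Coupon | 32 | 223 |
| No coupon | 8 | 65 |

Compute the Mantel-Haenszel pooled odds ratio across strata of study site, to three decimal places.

2.319

OR_MH = Σ(aᵢdᵢ/nᵢ) / Σ(bᵢcᵢ/nᵢ), where nᵢ is the stratum total.
Stratum 1 (Site A): n = 258; a·d/n = 55·127/258 = 27.0736; b·c/n = 18·58/258 = 4.0465
Stratum 2 (Site B): n = 643; a·d/n = 65·201/643 = 20.3188; b·c/n = 352·25/643 = 13.6858
Stratum 3 (Site C): n = 328; a·d/n = 32·65/328 = 6.3415; b·c/n = 223·8/328 = 5.4390
OR_MH = (27.0736 + 20.3188 + 6.3415) / (4.0465 + 13.6858 + 5.4390) = 53.7339 / 23.1714 = 2.31898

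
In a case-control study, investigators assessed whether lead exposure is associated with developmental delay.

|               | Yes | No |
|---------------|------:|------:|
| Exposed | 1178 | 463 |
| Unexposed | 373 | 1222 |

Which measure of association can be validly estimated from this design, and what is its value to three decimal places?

8.335

Cells: a = 1178, b = 463, c = 373, d = 1222.
This is a case-control study: participants were sampled on outcome status, so risks in the source population cannot be estimated directly — relative risk is not valid here. The odds ratio is the appropriate measure.
OR = (a·d)/(b·c) = (1178 × 1222) / (463 × 373) = 1439516 / 172699 = 8.33540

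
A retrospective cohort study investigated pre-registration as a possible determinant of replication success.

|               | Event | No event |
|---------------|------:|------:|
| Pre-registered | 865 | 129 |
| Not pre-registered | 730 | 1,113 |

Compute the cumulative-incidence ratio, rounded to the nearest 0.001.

Cells: a = 865, b = 129, c = 730, d = 1113.
Risk in exposed = 865/994 = 0.87022; risk in unexposed = 730/1843 = 0.39609.
RR = 0.87022 / 0.39609 = 2.19701
The risk among the exposed is 2.20 times that among the unexposed.

2.197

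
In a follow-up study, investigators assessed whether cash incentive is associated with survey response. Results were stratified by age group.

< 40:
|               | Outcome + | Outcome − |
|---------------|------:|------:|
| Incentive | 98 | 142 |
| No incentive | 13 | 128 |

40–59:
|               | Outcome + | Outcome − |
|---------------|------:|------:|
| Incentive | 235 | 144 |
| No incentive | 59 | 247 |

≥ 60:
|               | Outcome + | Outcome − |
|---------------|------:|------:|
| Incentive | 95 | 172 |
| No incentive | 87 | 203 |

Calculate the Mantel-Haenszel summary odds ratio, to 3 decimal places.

3.452

OR_MH = Σ(aᵢdᵢ/nᵢ) / Σ(bᵢcᵢ/nᵢ), where nᵢ is the stratum total.
Stratum 1 (< 40): n = 381; a·d/n = 98·128/381 = 32.9239; b·c/n = 142·13/381 = 4.8451
Stratum 2 (40–59): n = 685; a·d/n = 235·247/685 = 84.7372; b·c/n = 144·59/685 = 12.4029
Stratum 3 (≥ 60): n = 557; a·d/n = 95·203/557 = 34.6230; b·c/n = 172·87/557 = 26.8654
OR_MH = (32.9239 + 84.7372 + 34.6230) / (4.8451 + 12.4029 + 26.8654) = 152.2841 / 44.1134 = 3.45210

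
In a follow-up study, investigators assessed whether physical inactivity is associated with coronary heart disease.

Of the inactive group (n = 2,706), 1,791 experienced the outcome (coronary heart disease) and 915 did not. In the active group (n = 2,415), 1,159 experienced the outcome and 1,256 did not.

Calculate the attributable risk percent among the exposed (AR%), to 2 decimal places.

27.49

From the description: a = 1791, b = 915, c = 1159, d = 1256.
Risk in exposed = 1791/2706 = 0.66186; risk in unexposed = 1159/2415 = 0.47992.
RR = 0.66186/0.47992 = 1.37912
AR% = (RR − 1)/RR × 100 = (1.37912 − 1)/1.37912 × 100 = 27.4899%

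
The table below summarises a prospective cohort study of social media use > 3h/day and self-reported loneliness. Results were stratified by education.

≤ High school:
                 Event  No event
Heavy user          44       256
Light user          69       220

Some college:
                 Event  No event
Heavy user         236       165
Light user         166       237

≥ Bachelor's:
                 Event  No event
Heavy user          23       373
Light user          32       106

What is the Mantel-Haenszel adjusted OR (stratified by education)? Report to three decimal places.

1.048

OR_MH = Σ(aᵢdᵢ/nᵢ) / Σ(bᵢcᵢ/nᵢ), where nᵢ is the stratum total.
Stratum 1 (≤ High school): n = 589; a·d/n = 44·220/589 = 16.4346; b·c/n = 256·69/589 = 29.9898
Stratum 2 (Some college): n = 804; a·d/n = 236·237/804 = 69.5672; b·c/n = 165·166/804 = 34.0672
Stratum 3 (≥ Bachelor's): n = 534; a·d/n = 23·106/534 = 4.5655; b·c/n = 373·32/534 = 22.3521
OR_MH = (16.4346 + 69.5672 + 4.5655) / (29.9898 + 34.0672 + 22.3521) = 90.5673 / 86.4090 = 1.04812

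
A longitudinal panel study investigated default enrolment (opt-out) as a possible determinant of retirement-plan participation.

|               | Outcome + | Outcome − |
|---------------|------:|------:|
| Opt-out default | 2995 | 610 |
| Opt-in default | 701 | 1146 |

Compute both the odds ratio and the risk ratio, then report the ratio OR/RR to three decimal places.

3.667

Cells: a = 2995, b = 610, c = 701, d = 1146.
OR = (2995·1146)/(610·701) = 3432270/427610 = 8.02664
Risk in exposed = 2995/3605 = 0.83079; risk in unexposed = 701/1847 = 0.37953; RR = 2.18897
OR/RR = 8.02664 / 2.18897 = 3.66685
The outcome is not rare, so the OR lies further from 1 than the RR.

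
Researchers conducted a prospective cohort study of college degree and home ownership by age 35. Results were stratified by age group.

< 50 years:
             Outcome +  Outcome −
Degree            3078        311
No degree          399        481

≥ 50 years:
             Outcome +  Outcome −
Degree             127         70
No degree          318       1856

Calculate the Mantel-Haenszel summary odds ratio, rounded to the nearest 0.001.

11.603

OR_MH = Σ(aᵢdᵢ/nᵢ) / Σ(bᵢcᵢ/nᵢ), where nᵢ is the stratum total.
Stratum 1 (< 50 years): n = 4269; a·d/n = 3078·481/4269 = 346.8067; b·c/n = 311·399/4269 = 29.0675
Stratum 2 (≥ 50 years): n = 2371; a·d/n = 127·1856/2371 = 99.4146; b·c/n = 70·318/2371 = 9.3884
OR_MH = (346.8067 + 99.4146) / (29.0675 + 9.3884) = 446.2213 / 38.4559 = 11.60345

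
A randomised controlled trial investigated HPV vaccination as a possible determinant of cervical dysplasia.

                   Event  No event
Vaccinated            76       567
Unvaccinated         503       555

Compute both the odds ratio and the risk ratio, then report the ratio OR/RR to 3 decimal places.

0.595

Cells: a = 76, b = 567, c = 503, d = 555.
OR = (76·555)/(567·503) = 42180/285201 = 0.14790
Risk in exposed = 76/643 = 0.11820; risk in unexposed = 503/1058 = 0.47543; RR = 0.24861
OR/RR = 0.14790 / 0.24861 = 0.59489
The outcome is not rare, so the OR lies further from 1 than the RR.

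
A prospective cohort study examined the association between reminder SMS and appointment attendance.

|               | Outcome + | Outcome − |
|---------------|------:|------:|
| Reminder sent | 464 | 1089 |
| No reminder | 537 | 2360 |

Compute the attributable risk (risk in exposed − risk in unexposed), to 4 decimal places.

0.1134

Cells: a = 464, b = 1089, c = 537, d = 2360.
Risk in exposed = 464/1553 = 0.298777; risk in unexposed = 537/2897 = 0.185364.
Risk difference = 0.298777 − 0.185364 = 0.113412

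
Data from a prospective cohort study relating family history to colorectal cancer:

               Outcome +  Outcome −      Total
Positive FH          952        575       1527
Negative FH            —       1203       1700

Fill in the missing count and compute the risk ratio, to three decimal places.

The missing cell is in the unexposed row: 1700 − 1203 = 497.
So a = 952, b = 575, c = 497, d = 1203.
RR = [a/(a+b)] / [c/(c+d)] = (952/1527) / (497/1700) = 0.62344/0.29235 = 2.13251

2.133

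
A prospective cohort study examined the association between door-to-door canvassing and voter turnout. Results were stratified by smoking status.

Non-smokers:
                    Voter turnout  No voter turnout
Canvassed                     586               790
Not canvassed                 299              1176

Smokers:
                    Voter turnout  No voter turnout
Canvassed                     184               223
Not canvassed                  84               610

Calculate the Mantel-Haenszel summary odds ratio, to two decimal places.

3.44

OR_MH = Σ(aᵢdᵢ/nᵢ) / Σ(bᵢcᵢ/nᵢ), where nᵢ is the stratum total.
Stratum 1 (Non-smokers): n = 2851; a·d/n = 586·1176/2851 = 241.7173; b·c/n = 790·299/2851 = 82.8516
Stratum 2 (Smokers): n = 1101; a·d/n = 184·610/1101 = 101.9437; b·c/n = 223·84/1101 = 17.0136
OR_MH = (241.7173 + 101.9437) / (82.8516 + 17.0136) = 343.6610 / 99.8653 = 3.44125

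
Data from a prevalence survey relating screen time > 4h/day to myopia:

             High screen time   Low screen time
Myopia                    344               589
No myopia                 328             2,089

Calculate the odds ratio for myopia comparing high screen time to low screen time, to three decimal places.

3.720

Reading the table with exposure as columns: a = 344 (High screen time, case), b = 328 (High screen time, non-case), c = 589 (Low screen time, case), d = 2089.
OR = (a·d)/(b·c) = (344 × 2089) / (328 × 589) = 718616 / 193192 = 3.71970
The odds of myopia are about 3.72 times as high in the high screen time group.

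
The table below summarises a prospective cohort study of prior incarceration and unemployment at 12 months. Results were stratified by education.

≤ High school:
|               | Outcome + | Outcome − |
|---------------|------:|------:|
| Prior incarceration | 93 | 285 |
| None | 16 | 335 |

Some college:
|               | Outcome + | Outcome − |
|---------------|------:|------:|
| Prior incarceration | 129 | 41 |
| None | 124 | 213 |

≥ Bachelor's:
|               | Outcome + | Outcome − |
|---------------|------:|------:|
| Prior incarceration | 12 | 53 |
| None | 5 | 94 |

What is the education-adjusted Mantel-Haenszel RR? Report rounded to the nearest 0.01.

RR_MH = Σ(aᵢ·n₀ᵢ/nᵢ) / Σ(cᵢ·n₁ᵢ/nᵢ), with n₁ᵢ = aᵢ+bᵢ (exposed), n₀ᵢ = cᵢ+dᵢ (unexposed), nᵢ = n₁ᵢ+n₀ᵢ.
Stratum 1 (≤ High school): n₁ = 378, n₀ = 351, n = 729; a·n₀/n = 93·351/729 = 44.7778; c·n₁/n = 16·378/729 = 8.2963
Stratum 2 (Some college): n₁ = 170, n₀ = 337, n = 507; a·n₀/n = 129·337/507 = 85.7456; c·n₁/n = 124·170/507 = 41.5779
Stratum 3 (≥ Bachelor's): n₁ = 65, n₀ = 99, n = 164; a·n₀/n = 12·99/164 = 7.2439; c·n₁/n = 5·65/164 = 1.9817
RR_MH = (44.7778 + 85.7456 + 7.2439) / (8.2963 + 41.5779 + 1.9817) = 137.7672 / 51.8559 = 2.65673

2.66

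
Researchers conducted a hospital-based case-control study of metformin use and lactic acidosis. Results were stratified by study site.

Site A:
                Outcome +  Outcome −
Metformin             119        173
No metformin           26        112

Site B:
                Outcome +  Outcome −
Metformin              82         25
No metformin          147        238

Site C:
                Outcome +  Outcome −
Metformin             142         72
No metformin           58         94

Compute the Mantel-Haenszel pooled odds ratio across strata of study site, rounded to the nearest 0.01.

OR_MH = Σ(aᵢdᵢ/nᵢ) / Σ(bᵢcᵢ/nᵢ), where nᵢ is the stratum total.
Stratum 1 (Site A): n = 430; a·d/n = 119·112/430 = 30.9953; b·c/n = 173·26/430 = 10.4605
Stratum 2 (Site B): n = 492; a·d/n = 82·238/492 = 39.6667; b·c/n = 25·147/492 = 7.4695
Stratum 3 (Site C): n = 366; a·d/n = 142·94/366 = 36.4699; b·c/n = 72·58/366 = 11.4098
OR_MH = (30.9953 + 39.6667 + 36.4699) / (10.4605 + 7.4695 + 11.4098) = 107.1320 / 29.3398 = 3.65142

3.65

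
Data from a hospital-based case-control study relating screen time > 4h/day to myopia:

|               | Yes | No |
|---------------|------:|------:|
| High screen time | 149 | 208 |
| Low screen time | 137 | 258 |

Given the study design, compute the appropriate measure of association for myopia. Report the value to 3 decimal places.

Cells: a = 149, b = 208, c = 137, d = 258.
This is a hospital-based case-control study: participants were sampled on outcome status, so risks in the source population cannot be estimated directly — relative risk is not valid here. The odds ratio is the appropriate measure.
OR = (a·d)/(b·c) = (149 × 258) / (208 × 137) = 38442 / 28496 = 1.34903

1.349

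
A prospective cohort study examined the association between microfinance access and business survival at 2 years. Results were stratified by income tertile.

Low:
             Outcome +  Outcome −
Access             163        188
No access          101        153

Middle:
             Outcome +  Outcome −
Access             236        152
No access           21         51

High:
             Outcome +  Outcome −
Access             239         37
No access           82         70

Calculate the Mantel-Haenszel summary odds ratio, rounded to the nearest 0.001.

OR_MH = Σ(aᵢdᵢ/nᵢ) / Σ(bᵢcᵢ/nᵢ), where nᵢ is the stratum total.
Stratum 1 (Low): n = 605; a·d/n = 163·153/605 = 41.2215; b·c/n = 188·101/605 = 31.3851
Stratum 2 (Middle): n = 460; a·d/n = 236·51/460 = 26.1652; b·c/n = 152·21/460 = 6.9391
Stratum 3 (High): n = 428; a·d/n = 239·70/428 = 39.0888; b·c/n = 37·82/428 = 7.0888
OR_MH = (41.2215 + 26.1652 + 39.0888) / (31.3851 + 6.9391 + 7.0888) = 106.4755 / 45.4130 = 2.34460

2.345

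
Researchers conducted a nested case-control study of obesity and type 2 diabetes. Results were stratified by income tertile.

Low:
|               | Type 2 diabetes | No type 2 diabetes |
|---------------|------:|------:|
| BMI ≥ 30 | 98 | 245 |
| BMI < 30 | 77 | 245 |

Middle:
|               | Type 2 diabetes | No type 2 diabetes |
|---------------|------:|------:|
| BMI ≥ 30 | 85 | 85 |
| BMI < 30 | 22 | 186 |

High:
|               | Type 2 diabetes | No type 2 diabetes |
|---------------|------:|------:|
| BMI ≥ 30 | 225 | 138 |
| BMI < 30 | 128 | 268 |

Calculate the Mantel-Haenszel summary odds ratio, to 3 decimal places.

OR_MH = Σ(aᵢdᵢ/nᵢ) / Σ(bᵢcᵢ/nᵢ), where nᵢ is the stratum total.
Stratum 1 (Low): n = 665; a·d/n = 98·245/665 = 36.1053; b·c/n = 245·77/665 = 28.3684
Stratum 2 (Middle): n = 378; a·d/n = 85·186/378 = 41.8254; b·c/n = 85·22/378 = 4.9471
Stratum 3 (High): n = 759; a·d/n = 225·268/759 = 79.4466; b·c/n = 138·128/759 = 23.2727
OR_MH = (36.1053 + 41.8254 + 79.4466) / (28.3684 + 4.9471 + 23.2727) = 157.3773 / 56.5882 = 2.78110

2.781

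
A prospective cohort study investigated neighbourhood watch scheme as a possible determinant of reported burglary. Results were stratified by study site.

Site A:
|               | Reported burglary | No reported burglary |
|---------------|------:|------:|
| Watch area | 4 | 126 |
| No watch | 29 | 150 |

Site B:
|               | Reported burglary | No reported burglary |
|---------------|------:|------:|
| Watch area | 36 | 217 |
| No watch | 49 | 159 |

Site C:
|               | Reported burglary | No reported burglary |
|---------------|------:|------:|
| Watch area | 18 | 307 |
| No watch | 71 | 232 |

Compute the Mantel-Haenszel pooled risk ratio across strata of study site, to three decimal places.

0.359

RR_MH = Σ(aᵢ·n₀ᵢ/nᵢ) / Σ(cᵢ·n₁ᵢ/nᵢ), with n₁ᵢ = aᵢ+bᵢ (exposed), n₀ᵢ = cᵢ+dᵢ (unexposed), nᵢ = n₁ᵢ+n₀ᵢ.
Stratum 1 (Site A): n₁ = 130, n₀ = 179, n = 309; a·n₀/n = 4·179/309 = 2.3172; c·n₁/n = 29·130/309 = 12.2006
Stratum 2 (Site B): n₁ = 253, n₀ = 208, n = 461; a·n₀/n = 36·208/461 = 16.2430; c·n₁/n = 49·253/461 = 26.8915
Stratum 3 (Site C): n₁ = 325, n₀ = 303, n = 628; a·n₀/n = 18·303/628 = 8.6847; c·n₁/n = 71·325/628 = 36.7436
RR_MH = (2.3172 + 16.2430 + 8.6847) / (12.2006 + 26.8915 + 36.7436) = 27.2448 / 75.8358 = 0.35926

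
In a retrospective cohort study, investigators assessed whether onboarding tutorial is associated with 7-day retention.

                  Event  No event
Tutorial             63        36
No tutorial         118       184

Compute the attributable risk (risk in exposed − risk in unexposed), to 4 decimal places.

0.2456

Cells: a = 63, b = 36, c = 118, d = 184.
Risk in exposed = 63/99 = 0.636364; risk in unexposed = 118/302 = 0.390728.
Risk difference = 0.636364 − 0.390728 = 0.245635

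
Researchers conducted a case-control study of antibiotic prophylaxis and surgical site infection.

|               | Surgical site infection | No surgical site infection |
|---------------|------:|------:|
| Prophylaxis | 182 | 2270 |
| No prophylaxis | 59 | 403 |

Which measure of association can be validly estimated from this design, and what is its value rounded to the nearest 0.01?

Cells: a = 182, b = 2270, c = 59, d = 403.
This is a case-control study: participants were sampled on outcome status, so risks in the source population cannot be estimated directly — relative risk is not valid here. The odds ratio is the appropriate measure.
OR = (a·d)/(b·c) = (182 × 403) / (2270 × 59) = 73346 / 133930 = 0.54764

0.55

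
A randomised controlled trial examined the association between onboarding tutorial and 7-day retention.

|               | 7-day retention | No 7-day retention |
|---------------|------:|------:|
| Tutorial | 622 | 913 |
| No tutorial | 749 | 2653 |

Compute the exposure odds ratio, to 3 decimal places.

2.413

Cells: a = 622, b = 913, c = 749, d = 2653.
OR = (a·d)/(b·c) = (622 × 2653) / (913 × 749) = 1650166 / 683837 = 2.41310
The odds of 7-day retention are about 2.41 times as high in the tutorial group.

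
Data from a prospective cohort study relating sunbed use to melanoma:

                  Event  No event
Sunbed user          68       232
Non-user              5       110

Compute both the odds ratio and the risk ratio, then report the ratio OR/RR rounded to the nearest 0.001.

1.237

Cells: a = 68, b = 232, c = 5, d = 110.
OR = (68·110)/(232·5) = 7480/1160 = 6.44828
Risk in exposed = 68/300 = 0.22667; risk in unexposed = 5/115 = 0.04348; RR = 5.21333
OR/RR = 6.44828 / 5.21333 = 1.23688
The outcome is not rare, so the OR lies further from 1 than the RR.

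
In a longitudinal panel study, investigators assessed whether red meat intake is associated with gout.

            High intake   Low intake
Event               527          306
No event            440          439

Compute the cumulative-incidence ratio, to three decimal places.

1.327

Reading the table with exposure as columns: a = 527 (High intake, case), b = 440 (High intake, non-case), c = 306 (Low intake, case), d = 439.
Risk in exposed = 527/967 = 0.54498; risk in unexposed = 306/745 = 0.41074.
RR = 0.54498 / 0.41074 = 1.32684
The risk among the exposed is 1.33 times that among the unexposed.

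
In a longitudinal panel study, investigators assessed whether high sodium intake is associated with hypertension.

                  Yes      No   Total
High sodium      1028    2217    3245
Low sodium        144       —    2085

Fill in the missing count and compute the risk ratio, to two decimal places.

4.59

The missing cell is in the unexposed row: 2085 − 144 = 1941.
So a = 1028, b = 2217, c = 144, d = 1941.
RR = [a/(a+b)] / [c/(c+d)] = (1028/3245) / (144/2085) = 0.31680/0.06906 = 4.58693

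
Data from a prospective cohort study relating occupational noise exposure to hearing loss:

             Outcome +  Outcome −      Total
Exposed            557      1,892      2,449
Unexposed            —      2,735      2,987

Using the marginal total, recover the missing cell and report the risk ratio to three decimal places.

2.696

The missing cell is in the unexposed row: 2987 − 2735 = 252.
So a = 557, b = 1892, c = 252, d = 2735.
RR = [a/(a+b)] / [c/(c+d)] = (557/2449) / (252/2987) = 0.22744/0.08437 = 2.69588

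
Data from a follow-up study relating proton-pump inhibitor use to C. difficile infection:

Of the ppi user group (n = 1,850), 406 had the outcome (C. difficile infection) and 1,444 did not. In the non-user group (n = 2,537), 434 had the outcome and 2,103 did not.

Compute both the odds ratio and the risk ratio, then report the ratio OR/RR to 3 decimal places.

From the description: a = 406, b = 1444, c = 434, d = 2103.
OR = (406·2103)/(1444·434) = 853818/626696 = 1.36241
Risk in exposed = 406/1850 = 0.21946; risk in unexposed = 434/2537 = 0.17107; RR = 1.28288
OR/RR = 1.36241 / 1.28288 = 1.06200
The outcome is not rare, so the OR lies further from 1 than the RR.

1.062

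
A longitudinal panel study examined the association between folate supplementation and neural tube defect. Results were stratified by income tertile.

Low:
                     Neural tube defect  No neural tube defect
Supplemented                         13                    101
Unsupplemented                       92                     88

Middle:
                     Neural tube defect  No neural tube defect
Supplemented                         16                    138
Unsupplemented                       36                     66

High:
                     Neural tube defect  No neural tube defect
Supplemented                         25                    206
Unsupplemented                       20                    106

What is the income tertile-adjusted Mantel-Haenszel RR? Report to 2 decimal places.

RR_MH = Σ(aᵢ·n₀ᵢ/nᵢ) / Σ(cᵢ·n₁ᵢ/nᵢ), with n₁ᵢ = aᵢ+bᵢ (exposed), n₀ᵢ = cᵢ+dᵢ (unexposed), nᵢ = n₁ᵢ+n₀ᵢ.
Stratum 1 (Low): n₁ = 114, n₀ = 180, n = 294; a·n₀/n = 13·180/294 = 7.9592; c·n₁/n = 92·114/294 = 35.6735
Stratum 2 (Middle): n₁ = 154, n₀ = 102, n = 256; a·n₀/n = 16·102/256 = 6.3750; c·n₁/n = 36·154/256 = 21.6562
Stratum 3 (High): n₁ = 231, n₀ = 126, n = 357; a·n₀/n = 25·126/357 = 8.8235; c·n₁/n = 20·231/357 = 12.9412
RR_MH = (7.9592 + 6.3750 + 8.8235) / (35.6735 + 21.6562 + 12.9412) = 23.1577 / 70.2709 = 0.32955

0.33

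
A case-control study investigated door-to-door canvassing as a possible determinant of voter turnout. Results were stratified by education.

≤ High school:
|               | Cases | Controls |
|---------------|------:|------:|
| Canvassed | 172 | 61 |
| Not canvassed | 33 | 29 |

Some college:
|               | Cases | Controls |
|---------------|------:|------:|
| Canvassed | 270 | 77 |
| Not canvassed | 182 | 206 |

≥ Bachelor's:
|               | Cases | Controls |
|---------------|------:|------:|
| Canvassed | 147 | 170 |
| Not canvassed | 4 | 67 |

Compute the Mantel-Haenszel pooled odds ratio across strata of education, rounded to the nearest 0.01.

4.27

OR_MH = Σ(aᵢdᵢ/nᵢ) / Σ(bᵢcᵢ/nᵢ), where nᵢ is the stratum total.
Stratum 1 (≤ High school): n = 295; a·d/n = 172·29/295 = 16.9085; b·c/n = 61·33/295 = 6.8237
Stratum 2 (Some college): n = 735; a·d/n = 270·206/735 = 75.6735; b·c/n = 77·182/735 = 19.0667
Stratum 3 (≥ Bachelor's): n = 388; a·d/n = 147·67/388 = 25.3840; b·c/n = 170·4/388 = 1.7526
OR_MH = (16.9085 + 75.6735 + 25.3840) / (6.8237 + 19.0667 + 1.7526) = 117.9660 / 27.6430 = 4.26748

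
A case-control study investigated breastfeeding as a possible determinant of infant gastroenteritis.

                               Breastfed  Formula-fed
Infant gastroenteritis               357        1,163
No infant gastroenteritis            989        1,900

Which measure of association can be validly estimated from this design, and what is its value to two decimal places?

0.59

Reading the table with exposure as columns: a = 357 (Breastfed, case), b = 989 (Breastfed, non-case), c = 1163 (Formula-fed, case), d = 1900.
This is a case-control study: participants were sampled on outcome status, so risks in the source population cannot be estimated directly — relative risk is not valid here. The odds ratio is the appropriate measure.
OR = (a·d)/(b·c) = (357 × 1900) / (989 × 1163) = 678300 / 1150207 = 0.58972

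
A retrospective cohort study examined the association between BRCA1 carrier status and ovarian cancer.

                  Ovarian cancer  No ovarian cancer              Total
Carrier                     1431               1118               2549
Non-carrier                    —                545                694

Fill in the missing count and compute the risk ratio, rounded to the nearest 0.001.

The missing cell is in the unexposed row: 694 − 545 = 149.
So a = 1431, b = 1118, c = 149, d = 545.
RR = [a/(a+b)] / [c/(c+d)] = (1431/2549) / (149/694) = 0.56140/0.21470 = 2.61483

2.615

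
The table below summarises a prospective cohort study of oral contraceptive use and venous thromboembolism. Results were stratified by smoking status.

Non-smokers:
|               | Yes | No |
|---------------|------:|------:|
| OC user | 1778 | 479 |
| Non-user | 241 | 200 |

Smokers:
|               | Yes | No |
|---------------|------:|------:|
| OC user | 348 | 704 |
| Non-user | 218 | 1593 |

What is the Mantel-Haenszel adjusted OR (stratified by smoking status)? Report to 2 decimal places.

3.38

OR_MH = Σ(aᵢdᵢ/nᵢ) / Σ(bᵢcᵢ/nᵢ), where nᵢ is the stratum total.
Stratum 1 (Non-smokers): n = 2698; a·d/n = 1778·200/2698 = 131.8013; b·c/n = 479·241/2698 = 42.7869
Stratum 2 (Smokers): n = 2863; a·d/n = 348·1593/2863 = 193.6305; b·c/n = 704·218/2863 = 53.6053
OR_MH = (131.8013 + 193.6305) / (42.7869 + 53.6053) = 325.4318 / 96.3922 = 3.37612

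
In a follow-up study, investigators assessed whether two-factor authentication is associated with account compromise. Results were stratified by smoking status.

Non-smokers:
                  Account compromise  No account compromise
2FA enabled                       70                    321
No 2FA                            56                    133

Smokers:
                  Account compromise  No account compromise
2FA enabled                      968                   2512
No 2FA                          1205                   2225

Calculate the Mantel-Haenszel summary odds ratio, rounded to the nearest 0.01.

OR_MH = Σ(aᵢdᵢ/nᵢ) / Σ(bᵢcᵢ/nᵢ), where nᵢ is the stratum total.
Stratum 1 (Non-smokers): n = 580; a·d/n = 70·133/580 = 16.0517; b·c/n = 321·56/580 = 30.9931
Stratum 2 (Smokers): n = 6910; a·d/n = 968·2225/6910 = 311.6932; b·c/n = 2512·1205/6910 = 438.0550
OR_MH = (16.0517 + 311.6932) / (30.9931 + 438.0550) = 327.7449 / 469.0481 = 0.69874

0.70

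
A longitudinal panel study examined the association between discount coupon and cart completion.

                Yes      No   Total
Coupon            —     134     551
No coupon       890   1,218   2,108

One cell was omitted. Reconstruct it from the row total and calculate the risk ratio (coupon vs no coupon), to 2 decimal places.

The missing cell is in the exposed row: 551 − 134 = 417.
So a = 417, b = 134, c = 890, d = 1218.
RR = [a/(a+b)] / [c/(c+d)] = (417/551) / (890/2108) = 0.75681/0.42220 = 1.79252

1.79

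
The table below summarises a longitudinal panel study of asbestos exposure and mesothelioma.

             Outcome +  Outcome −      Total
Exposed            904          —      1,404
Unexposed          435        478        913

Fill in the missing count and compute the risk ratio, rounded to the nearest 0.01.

1.35

The missing cell is in the exposed row: 1404 − 904 = 500.
So a = 904, b = 500, c = 435, d = 478.
RR = [a/(a+b)] / [c/(c+d)] = (904/1404) / (435/913) = 0.64387/0.47645 = 1.35140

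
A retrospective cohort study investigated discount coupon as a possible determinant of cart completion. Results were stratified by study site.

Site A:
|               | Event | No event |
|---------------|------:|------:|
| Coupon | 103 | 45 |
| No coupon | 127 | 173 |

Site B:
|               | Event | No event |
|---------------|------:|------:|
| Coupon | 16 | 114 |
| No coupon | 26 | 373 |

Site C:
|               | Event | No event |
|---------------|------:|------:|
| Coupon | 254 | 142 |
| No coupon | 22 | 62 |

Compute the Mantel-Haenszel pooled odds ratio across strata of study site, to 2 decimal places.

OR_MH = Σ(aᵢdᵢ/nᵢ) / Σ(bᵢcᵢ/nᵢ), where nᵢ is the stratum total.
Stratum 1 (Site A): n = 448; a·d/n = 103·173/448 = 39.7746; b·c/n = 45·127/448 = 12.7567
Stratum 2 (Site B): n = 529; a·d/n = 16·373/529 = 11.2817; b·c/n = 114·26/529 = 5.6030
Stratum 3 (Site C): n = 480; a·d/n = 254·62/480 = 32.8083; b·c/n = 142·22/480 = 6.5083
OR_MH = (39.7746 + 11.2817 + 32.8083) / (12.7567 + 5.6030 + 6.5083) = 83.8646 / 24.8681 = 3.37238

3.37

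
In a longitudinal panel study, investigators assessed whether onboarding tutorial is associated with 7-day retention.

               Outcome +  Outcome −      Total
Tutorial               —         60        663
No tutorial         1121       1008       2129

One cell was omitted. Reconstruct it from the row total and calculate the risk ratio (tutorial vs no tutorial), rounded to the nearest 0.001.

1.727

The missing cell is in the exposed row: 663 − 60 = 603.
So a = 603, b = 60, c = 1121, d = 1008.
RR = [a/(a+b)] / [c/(c+d)] = (603/663) / (1121/2129) = 0.90950/0.52654 = 1.72732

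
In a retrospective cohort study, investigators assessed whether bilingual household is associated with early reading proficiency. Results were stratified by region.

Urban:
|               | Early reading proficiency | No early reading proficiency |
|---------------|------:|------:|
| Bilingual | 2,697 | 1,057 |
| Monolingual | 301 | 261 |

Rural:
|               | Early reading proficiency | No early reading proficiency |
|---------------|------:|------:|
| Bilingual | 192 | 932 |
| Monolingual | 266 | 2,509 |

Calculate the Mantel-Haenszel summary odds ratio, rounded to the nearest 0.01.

OR_MH = Σ(aᵢdᵢ/nᵢ) / Σ(bᵢcᵢ/nᵢ), where nᵢ is the stratum total.
Stratum 1 (Urban): n = 4316; a·d/n = 2697·261/4316 = 163.0948; b·c/n = 1057·301/4316 = 73.7157
Stratum 2 (Rural): n = 3899; a·d/n = 192·2509/3899 = 123.5517; b·c/n = 932·266/3899 = 63.5835
OR_MH = (163.0948 + 123.5517) / (73.7157 + 63.5835) = 286.6464 / 137.2992 = 2.08775

2.09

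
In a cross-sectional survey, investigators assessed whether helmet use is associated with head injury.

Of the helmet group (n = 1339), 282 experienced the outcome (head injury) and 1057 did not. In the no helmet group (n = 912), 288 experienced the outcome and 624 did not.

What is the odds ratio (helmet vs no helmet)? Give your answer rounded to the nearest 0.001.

From the description: a = 282, b = 1057, c = 288, d = 624.
OR = (a·d)/(b·c) = (282 × 624) / (1057 × 288) = 175968 / 304416 = 0.57805
Exposure is associated with lower odds of head injury (OR = 0.58 < 1).

0.578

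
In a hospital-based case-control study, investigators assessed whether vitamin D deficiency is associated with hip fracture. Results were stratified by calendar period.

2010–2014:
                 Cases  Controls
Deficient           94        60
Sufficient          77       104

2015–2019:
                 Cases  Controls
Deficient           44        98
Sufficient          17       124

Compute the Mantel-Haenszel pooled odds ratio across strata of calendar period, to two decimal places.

OR_MH = Σ(aᵢdᵢ/nᵢ) / Σ(bᵢcᵢ/nᵢ), where nᵢ is the stratum total.
Stratum 1 (2010–2014): n = 335; a·d/n = 94·104/335 = 29.1821; b·c/n = 60·77/335 = 13.7910
Stratum 2 (2015–2019): n = 283; a·d/n = 44·124/283 = 19.2792; b·c/n = 98·17/283 = 5.8869
OR_MH = (29.1821 + 19.2792) / (13.7910 + 5.8869) = 48.4612 / 19.6780 = 2.46272

2.46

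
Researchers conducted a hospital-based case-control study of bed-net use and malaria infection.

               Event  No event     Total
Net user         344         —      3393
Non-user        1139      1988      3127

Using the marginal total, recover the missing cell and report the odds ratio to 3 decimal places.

The missing cell is in the exposed row: 3393 − 344 = 3049.
So a = 344, b = 3049, c = 1139, d = 1988.
OR = (a·d)/(b·c) = (344 × 1988) / (3049 × 1139) = 683872 / 3472811 = 0.19692

0.197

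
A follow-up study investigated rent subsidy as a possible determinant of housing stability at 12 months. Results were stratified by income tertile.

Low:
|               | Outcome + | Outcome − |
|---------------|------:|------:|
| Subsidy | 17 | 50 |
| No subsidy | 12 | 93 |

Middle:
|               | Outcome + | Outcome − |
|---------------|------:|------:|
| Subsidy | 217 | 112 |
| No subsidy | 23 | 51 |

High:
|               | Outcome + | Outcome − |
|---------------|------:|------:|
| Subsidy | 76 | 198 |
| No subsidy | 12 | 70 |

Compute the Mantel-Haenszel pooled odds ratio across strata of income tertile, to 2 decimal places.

OR_MH = Σ(aᵢdᵢ/nᵢ) / Σ(bᵢcᵢ/nᵢ), where nᵢ is the stratum total.
Stratum 1 (Low): n = 172; a·d/n = 17·93/172 = 9.1919; b·c/n = 50·12/172 = 3.4884
Stratum 2 (Middle): n = 403; a·d/n = 217·51/403 = 27.4615; b·c/n = 112·23/403 = 6.3921
Stratum 3 (High): n = 356; a·d/n = 76·70/356 = 14.9438; b·c/n = 198·12/356 = 6.6742
OR_MH = (9.1919 + 27.4615 + 14.9438) / (3.4884 + 6.3921 + 6.6742) = 51.5972 / 16.5546 = 3.11679

3.12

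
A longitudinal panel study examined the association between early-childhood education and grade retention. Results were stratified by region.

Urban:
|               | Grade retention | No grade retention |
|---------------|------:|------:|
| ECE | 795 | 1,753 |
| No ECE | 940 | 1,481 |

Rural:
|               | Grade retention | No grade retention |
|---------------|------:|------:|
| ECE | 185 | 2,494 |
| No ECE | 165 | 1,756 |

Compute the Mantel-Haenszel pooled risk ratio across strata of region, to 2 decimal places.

RR_MH = Σ(aᵢ·n₀ᵢ/nᵢ) / Σ(cᵢ·n₁ᵢ/nᵢ), with n₁ᵢ = aᵢ+bᵢ (exposed), n₀ᵢ = cᵢ+dᵢ (unexposed), nᵢ = n₁ᵢ+n₀ᵢ.
Stratum 1 (Urban): n₁ = 2548, n₀ = 2421, n = 4969; a·n₀/n = 795·2421/4969 = 387.3405; c·n₁/n = 940·2548/4969 = 482.0125
Stratum 2 (Rural): n₁ = 2679, n₀ = 1921, n = 4600; a·n₀/n = 185·1921/4600 = 77.2576; c·n₁/n = 165·2679/4600 = 96.0946
RR_MH = (387.3405 + 77.2576) / (482.0125 + 96.0946) = 464.5981 / 578.1070 = 0.80365

0.80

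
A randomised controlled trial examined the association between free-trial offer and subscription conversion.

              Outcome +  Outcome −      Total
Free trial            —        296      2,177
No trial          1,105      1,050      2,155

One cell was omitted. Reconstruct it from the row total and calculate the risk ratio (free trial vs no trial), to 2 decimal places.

The missing cell is in the exposed row: 2177 − 296 = 1881.
So a = 1881, b = 296, c = 1105, d = 1050.
RR = [a/(a+b)] / [c/(c+d)] = (1881/2177) / (1105/2155) = 0.86403/0.51276 = 1.68506

1.69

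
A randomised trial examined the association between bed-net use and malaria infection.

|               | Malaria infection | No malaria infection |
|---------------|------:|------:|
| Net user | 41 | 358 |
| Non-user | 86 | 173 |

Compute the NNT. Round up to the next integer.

Risk in treated group = 41/399 = 0.10276; risk in control = 86/259 = 0.33205.
Absolute risk reduction = 0.33205 − 0.10276 = 0.22929
NNT = 1 / ARR = 1 / 0.22929 = 4.361 → round up → 5

5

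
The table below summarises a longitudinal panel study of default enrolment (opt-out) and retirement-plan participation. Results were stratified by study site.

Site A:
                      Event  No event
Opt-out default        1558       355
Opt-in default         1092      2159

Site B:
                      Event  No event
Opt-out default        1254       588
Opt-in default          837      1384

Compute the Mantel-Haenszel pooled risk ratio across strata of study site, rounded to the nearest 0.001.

RR_MH = Σ(aᵢ·n₀ᵢ/nᵢ) / Σ(cᵢ·n₁ᵢ/nᵢ), with n₁ᵢ = aᵢ+bᵢ (exposed), n₀ᵢ = cᵢ+dᵢ (unexposed), nᵢ = n₁ᵢ+n₀ᵢ.
Stratum 1 (Site A): n₁ = 1913, n₀ = 3251, n = 5164; a·n₀/n = 1558·3251/5164 = 980.8400; c·n₁/n = 1092·1913/5164 = 404.5306
Stratum 2 (Site B): n₁ = 1842, n₀ = 2221, n = 4063; a·n₀/n = 1254·2221/4063 = 685.4871; c·n₁/n = 837·1842/4063 = 379.4620
RR_MH = (980.8400 + 685.4871) / (404.5306 + 379.4620) = 1666.3271 / 783.9926 = 2.12544

2.125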